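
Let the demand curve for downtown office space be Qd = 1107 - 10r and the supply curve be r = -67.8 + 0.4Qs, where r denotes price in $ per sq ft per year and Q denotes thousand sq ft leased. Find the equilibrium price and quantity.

r* = 75, Q* = 357

Solving each curve for Q: Qs = 169.5 + 2.5r.
Set Qd = Qs: 1107 - 10r = 169.5 + 2.5r, so 937.5 = 12.5r and r* = 75.
Substitute back: Q* = 1107 - 10(75) = 357.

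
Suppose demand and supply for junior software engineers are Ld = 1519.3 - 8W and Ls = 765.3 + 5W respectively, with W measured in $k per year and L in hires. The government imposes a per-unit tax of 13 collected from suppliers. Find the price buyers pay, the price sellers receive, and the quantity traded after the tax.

W_b = 63, W_s = 50, L = 1015.3

Suppliers keep W_s = W_b - 13 per unit, so supply in terms of the buyer price is Ls = 700.3 + 5W_b.
Set Ld = Ls: 1519.3 - 8W_b = 700.3 + 5W_b, so 819 = 13W_b and W_b = 63.
Then W_s = 63 - 13 = 50 and L = 1519.3 - 8(63) = 1015.3.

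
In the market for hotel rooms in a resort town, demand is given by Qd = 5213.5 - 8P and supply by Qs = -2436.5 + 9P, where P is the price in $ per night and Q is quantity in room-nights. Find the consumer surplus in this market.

Set Qd = Qs: 5213.5 - 8P = -2436.5 + 9P, so 7650 = 17P and P* = 450.
From the demand curve, Q* = 5213.5 - 8(450) = 1613.5.
Demand choke price (Qd = 0): P = 5213.5/8 = 651.6875. Consumer surplus = ½ × (651.6875 - 450) × 1613.5 = 162711.390625.

Consumer surplus = 162711.390625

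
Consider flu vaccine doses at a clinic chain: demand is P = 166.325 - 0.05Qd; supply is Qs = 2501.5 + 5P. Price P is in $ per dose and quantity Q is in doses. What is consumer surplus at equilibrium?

Consumer surplus = 177755.55625

In direct form, Qd = 3326.5 - 20P.
Set Qd = Qs: 3326.5 - 20P = 2501.5 + 5P, so 825 = 25P and P* = 33.
From the demand curve, Q* = 3326.5 - 20(33) = 2666.5.
Demand choke price (Qd = 0): P = 3326.5/20 = 166.325. Consumer surplus = ½ × (166.325 - 33) × 2666.5 = 177755.55625.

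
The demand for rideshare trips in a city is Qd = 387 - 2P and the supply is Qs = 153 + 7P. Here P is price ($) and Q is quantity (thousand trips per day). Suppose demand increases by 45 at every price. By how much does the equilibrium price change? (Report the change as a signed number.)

ΔP = 5

At equilibrium Qd = Qs, so 387 - 2P = 153 + 7P; collecting terms, 234 = 9P and P* = 26.
Substitute back: Q* = 387 - 2(26) = 335.
After the shift, demand is Qd = 432 - 2P.
The new intersection has 279 = 9P, i.e. P = 31, Q = 370.
ΔP = 31 - 26 = 5.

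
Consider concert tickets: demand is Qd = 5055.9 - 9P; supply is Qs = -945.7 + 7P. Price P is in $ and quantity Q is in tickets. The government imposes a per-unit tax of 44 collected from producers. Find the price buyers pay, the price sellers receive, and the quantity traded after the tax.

P_b = 394.35, P_s = 350.35, Q = 1506.75

Producers keep P_s = P_b - 44 per unit, so supply in terms of the buyer price is Qs = -1253.7 + 7P_b.
Set Qd = Qs: 5055.9 - 9P_b = -1253.7 + 7P_b, so 6309.6 = 16P_b and P_b = 394.35.
So P_s = 350.35 and the quantity traded is Q = 5055.9 - 9(394.35) = 1506.75.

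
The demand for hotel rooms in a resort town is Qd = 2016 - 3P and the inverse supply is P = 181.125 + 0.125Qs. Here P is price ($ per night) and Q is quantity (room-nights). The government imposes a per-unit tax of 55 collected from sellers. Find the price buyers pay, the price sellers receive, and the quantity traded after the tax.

P_b = 355, P_s = 300, Q = 951

Inverting to quantity form: Qs = -1449 + 8P.
The tax drives a wedge P_b - P_s = 55. Substituting P_s = P_b - 55 into supply: Qs = -1889 + 8P_b.
Market clearing requires 2016 - 3P_b = -1889 + 8P_b; hence 3905 = 11P_b and P_b = 355.
So P_s = 300 and the quantity traded is Q = 2016 - 3(355) = 951.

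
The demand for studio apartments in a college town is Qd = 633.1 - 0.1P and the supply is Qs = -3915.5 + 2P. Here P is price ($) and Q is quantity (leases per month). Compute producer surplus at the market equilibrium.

Producer surplus = 43368.0625

The market clears where 633.1 - 0.1P = -3915.5 + 2P. Rearranging, 2.1P = 4548.6, hence P* = 2166.
Plugging P* into demand: Q* = 633.1 - 0.1(2166) = 416.5.
Supply choke price (Qs = 0): P = 1957.75. Producer surplus = ½ × (2166 - 1957.75) × 416.5 = 43368.0625.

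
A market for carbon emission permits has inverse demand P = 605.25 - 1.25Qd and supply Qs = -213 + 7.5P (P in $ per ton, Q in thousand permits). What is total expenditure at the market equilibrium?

Total expenditure = 35028

Solving each curve for Q: Qd = 484.2 - 0.8P.
Equating demand and supply, 484.2 - 0.8P = -213 + 7.5P gives 8.3P = 697.2, so P* = 84.
Then Q* = 484.2 - 0.8(84) = 417.
Total expenditure = P* × Q* = 84 × 417 = 35028.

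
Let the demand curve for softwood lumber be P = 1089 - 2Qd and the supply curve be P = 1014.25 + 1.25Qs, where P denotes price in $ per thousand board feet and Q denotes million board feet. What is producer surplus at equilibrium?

Producer surplus = 330.625

Rewriting in direct form: Qd = 544.5 - 0.5P and Qs = -811.4 + 0.8P.
The market clears where 544.5 - 0.5P = -811.4 + 0.8P. Rearranging, 1.3P = 1355.9, hence P* = 1043.
Plugging P* into demand: Q* = 544.5 - 0.5(1043) = 23.
Supply choke price (Qs = 0): P = 1014.25. Producer surplus = ½ × (1043 - 1014.25) × 23 = 330.625.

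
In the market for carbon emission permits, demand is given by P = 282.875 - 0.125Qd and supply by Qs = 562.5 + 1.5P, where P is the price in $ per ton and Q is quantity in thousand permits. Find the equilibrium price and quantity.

P* = 179, Q* = 831

Rewriting in direct form: Qd = 2263 - 8P.
Equating demand and supply, 2263 - 8P = 562.5 + 1.5P gives 9.5P = 1700.5, so P* = 179.
From the demand curve, Q* = 2263 - 8(179) = 831.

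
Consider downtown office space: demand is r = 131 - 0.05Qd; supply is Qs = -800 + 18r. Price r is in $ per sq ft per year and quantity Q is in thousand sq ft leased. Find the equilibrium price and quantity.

Rewriting in direct form: Qd = 2620 - 20r.
Equating demand and supply, 2620 - 20r = -800 + 18r gives 38r = 3420, so r* = 90.
Then Q* = 2620 - 20(90) = 820.

r* = 90, Q* = 820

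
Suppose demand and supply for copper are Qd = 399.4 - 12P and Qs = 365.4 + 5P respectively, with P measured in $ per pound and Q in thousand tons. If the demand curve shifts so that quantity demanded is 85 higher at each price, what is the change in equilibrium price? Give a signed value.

Equating demand and supply, 399.4 - 12P = 365.4 + 5P gives 17P = 34, so P* = 2.
Substitute back: Q* = 399.4 - 12(2) = 375.4.
After the shift, demand is Qd = 484.4 - 12P.
The new intersection has 119 = 17P, i.e. P = 7, Q = 400.4.
ΔP = 7 - 2 = 5.

ΔP = 5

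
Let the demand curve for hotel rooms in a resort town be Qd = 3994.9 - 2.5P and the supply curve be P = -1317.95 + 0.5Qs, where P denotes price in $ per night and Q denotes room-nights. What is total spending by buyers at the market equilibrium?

Total spending by buyers = 978449.8

Rewriting in direct form: Qs = 2635.9 + 2P.
At equilibrium Qd = Qs, so 3994.9 - 2.5P = 2635.9 + 2P; collecting terms, 1359 = 4.5P and P* = 302.
Plugging P* into demand: Q* = 3994.9 - 2.5(302) = 3239.9.
Total spending by buyers = P* × Q* = 302 × 3239.9 = 978449.8.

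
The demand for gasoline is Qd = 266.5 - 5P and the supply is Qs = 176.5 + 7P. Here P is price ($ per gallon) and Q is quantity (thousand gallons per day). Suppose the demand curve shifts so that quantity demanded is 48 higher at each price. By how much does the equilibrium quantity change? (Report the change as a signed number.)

ΔQ = 28

Equating demand and supply, 266.5 - 5P = 176.5 + 7P gives 12P = 90, so P* = 7.5.
From the demand curve, Q* = 266.5 - 5(7.5) = 229.
After the shift, demand is Qd = 314.5 - 5P.
Re-solving, 12P = 138 gives P = 11.5 and Q = 257.
ΔQ = 257 - 229 = 28.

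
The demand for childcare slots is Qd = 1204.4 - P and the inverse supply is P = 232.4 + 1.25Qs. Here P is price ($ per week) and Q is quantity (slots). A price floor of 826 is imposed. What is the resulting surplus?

Solving each curve for Q: Qs = -185.92 + 0.8P.
Evaluating both curves at the floor price 826 gives Qd = 378.4, Qs = 474.88.
Surplus = Qs - Qd = 474.88 - 378.4 = 96.48.

Surplus = 96.48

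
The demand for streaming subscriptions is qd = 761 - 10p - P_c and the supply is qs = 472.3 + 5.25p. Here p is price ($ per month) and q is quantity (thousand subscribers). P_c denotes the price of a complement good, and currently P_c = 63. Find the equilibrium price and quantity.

With P_c = 63, demand is qd = 698 - 10p.
The market clears where 698 - 10p = 472.3 + 5.25p. Rearranging, 15.25p = 225.7, hence p* = 14.8.
Then q* = 698 - 10(14.8) = 550.

p* = 14.8, q* = 550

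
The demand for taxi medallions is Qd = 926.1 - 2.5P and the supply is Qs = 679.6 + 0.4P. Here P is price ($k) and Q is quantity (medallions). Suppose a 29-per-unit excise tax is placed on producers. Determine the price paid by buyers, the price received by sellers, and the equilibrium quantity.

P_b = 89, P_s = 60, Q = 703.6

With a tax of 29 on producers, they supply based on the net price P_s = P_b - 29, so Qs = 668 + 0.4P_b.
Market clearing requires 926.1 - 2.5P_b = 668 + 0.4P_b; hence 258.1 = 2.9P_b and P_b = 89.
So P_s = 60 and the quantity traded is Q = 926.1 - 2.5(89) = 703.6.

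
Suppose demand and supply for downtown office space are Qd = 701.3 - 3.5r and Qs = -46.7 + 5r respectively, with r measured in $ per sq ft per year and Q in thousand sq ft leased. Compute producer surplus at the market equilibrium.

Producer surplus = 15468.489

The market clears where 701.3 - 3.5r = -46.7 + 5r. Rearranging, 8.5r = 748, hence r* = 88.
Plugging r* into demand: Q* = 701.3 - 3.5(88) = 393.3.
Supply choke price (Qs = 0): r = 9.34. Producer surplus = ½ × (88 - 9.34) × 393.3 = 15468.489.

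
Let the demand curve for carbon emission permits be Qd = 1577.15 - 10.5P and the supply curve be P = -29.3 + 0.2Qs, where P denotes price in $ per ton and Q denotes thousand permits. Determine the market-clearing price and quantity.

P* = 92.3, Q* = 608

Solving each curve for Q: Qs = 146.5 + 5P.
Set Qd = Qs: 1577.15 - 10.5P = 146.5 + 5P, so 1430.65 = 15.5P and P* = 92.3.
Then Q* = 1577.15 - 10.5(92.3) = 608.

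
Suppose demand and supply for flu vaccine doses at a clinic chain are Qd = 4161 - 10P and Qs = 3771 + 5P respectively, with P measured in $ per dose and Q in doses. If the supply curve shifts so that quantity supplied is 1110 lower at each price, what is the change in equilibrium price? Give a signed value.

ΔP = 74

The market clears where 4161 - 10P = 3771 + 5P. Rearranging, 15P = 390, hence P* = 26.
From the demand curve, Q* = 4161 - 10(26) = 3901.
After the shift, supply is Qs = 2661 + 5P.
New equilibrium: 1500 = 15P, so P = 100 and Q = 3161.
ΔP = 100 - 26 = 74.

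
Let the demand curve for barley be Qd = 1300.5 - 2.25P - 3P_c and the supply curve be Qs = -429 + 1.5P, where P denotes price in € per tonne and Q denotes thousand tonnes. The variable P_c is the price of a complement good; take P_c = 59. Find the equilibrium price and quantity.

With P_c = 59, demand is Qd = 1123.5 - 2.25P.
Set Qd = Qs: 1123.5 - 2.25P = -429 + 1.5P, so 1552.5 = 3.75P and P* = 414.
Substitute back: Q* = 1123.5 - 2.25(414) = 192.

P* = 414, Q* = 192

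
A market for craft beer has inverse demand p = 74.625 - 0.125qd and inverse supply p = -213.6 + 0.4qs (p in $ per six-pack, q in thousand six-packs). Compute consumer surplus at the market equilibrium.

Consumer surplus = 18837.5625

In direct form, qd = 597 - 8p and qs = 534 + 2.5p.
Set qd = qs: 597 - 8p = 534 + 2.5p, so 63 = 10.5p and p* = 6.
Plugging p* into demand: q* = 597 - 8(6) = 549.
Demand choke price (qd = 0): p = 597/8 = 74.625. Consumer surplus = ½ × (74.625 - 6) × 549 = 18837.5625.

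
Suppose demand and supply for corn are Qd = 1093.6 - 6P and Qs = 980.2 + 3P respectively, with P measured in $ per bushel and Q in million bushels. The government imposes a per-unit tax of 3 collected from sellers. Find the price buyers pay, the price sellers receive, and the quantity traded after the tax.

P_b = 13.6, P_s = 10.6, Q = 1012

Sellers keep P_s = P_b - 3 per unit, so supply in terms of the buyer price is Qs = 971.2 + 3P_b.
Market clearing requires 1093.6 - 6P_b = 971.2 + 3P_b; hence 122.4 = 9P_b and P_b = 13.6.
Then P_s = 13.6 - 3 = 10.6 and Q = 1093.6 - 6(13.6) = 1012.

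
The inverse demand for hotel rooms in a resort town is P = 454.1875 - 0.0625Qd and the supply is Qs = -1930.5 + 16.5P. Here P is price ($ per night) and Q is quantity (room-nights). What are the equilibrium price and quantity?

P* = 283, Q* = 2739

In direct form, Qd = 7267 - 16P.
Set Qd = Qs: 7267 - 16P = -1930.5 + 16.5P, so 9197.5 = 32.5P and P* = 283.
Then Q* = 7267 - 16(283) = 2739.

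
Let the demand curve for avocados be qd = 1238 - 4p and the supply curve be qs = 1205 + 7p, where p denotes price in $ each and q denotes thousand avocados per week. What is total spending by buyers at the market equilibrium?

Total spending by buyers = 3678

Equating demand and supply, 1238 - 4p = 1205 + 7p gives 11p = 33, so p* = 3.
Then q* = 1238 - 4(3) = 1226.
Total spending by buyers = p* × q* = 3 × 1226 = 3678.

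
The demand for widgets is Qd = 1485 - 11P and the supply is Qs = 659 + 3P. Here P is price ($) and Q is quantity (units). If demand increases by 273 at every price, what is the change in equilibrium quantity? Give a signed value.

At equilibrium Qd = Qs, so 1485 - 11P = 659 + 3P; collecting terms, 826 = 14P and P* = 59.
From the demand curve, Q* = 1485 - 11(59) = 836.
After the shift, demand is Qd = 1758 - 11P.
New equilibrium: 1099 = 14P, so P = 78.5 and Q = 894.5.
ΔQ = 894.5 - 836 = 58.5.

ΔQ = 58.5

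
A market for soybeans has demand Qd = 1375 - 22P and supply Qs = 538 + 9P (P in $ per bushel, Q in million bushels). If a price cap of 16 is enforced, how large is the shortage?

Shortage = 341

Evaluating both curves at the ceiling price 16 gives Qd = 1023, Qs = 682.
Shortage = Qd - Qs = 1023 - 682 = 341.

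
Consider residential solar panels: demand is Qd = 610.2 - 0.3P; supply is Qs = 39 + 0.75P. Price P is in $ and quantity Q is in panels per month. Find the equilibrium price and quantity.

P* = 544, Q* = 447

Equating demand and supply, 610.2 - 0.3P = 39 + 0.75P gives 1.05P = 571.2, so P* = 544.
From the demand curve, Q* = 610.2 - 0.3(544) = 447.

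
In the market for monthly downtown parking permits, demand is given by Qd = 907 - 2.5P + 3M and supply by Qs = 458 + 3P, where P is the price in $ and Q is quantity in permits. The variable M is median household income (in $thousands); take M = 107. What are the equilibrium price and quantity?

P* = 140, Q* = 878

With M = 107, demand is Qd = 1228 - 2.5P.
Set Qd = Qs: 1228 - 2.5P = 458 + 3P, so 770 = 5.5P and P* = 140.
From the demand curve, Q* = 1228 - 2.5(140) = 878.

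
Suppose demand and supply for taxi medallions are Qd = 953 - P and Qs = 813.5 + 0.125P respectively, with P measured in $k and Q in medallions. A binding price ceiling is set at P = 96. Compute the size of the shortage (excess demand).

Evaluating both curves at the ceiling price 96 gives Qd = 857, Qs = 825.5.
Shortage = Qd - Qs = 857 - 825.5 = 31.5.

Shortage = 31.5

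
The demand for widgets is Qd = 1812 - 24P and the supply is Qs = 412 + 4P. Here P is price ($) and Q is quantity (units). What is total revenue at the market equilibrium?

Equating demand and supply, 1812 - 24P = 412 + 4P gives 28P = 1400, so P* = 50.
Then Q* = 1812 - 24(50) = 612.
Total revenue = P* × Q* = 50 × 612 = 30600.

Total revenue = 30600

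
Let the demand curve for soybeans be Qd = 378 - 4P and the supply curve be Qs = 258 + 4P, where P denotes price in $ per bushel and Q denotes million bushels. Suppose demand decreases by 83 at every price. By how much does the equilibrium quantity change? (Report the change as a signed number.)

Set Qd = Qs: 378 - 4P = 258 + 4P, so 120 = 8P and P* = 15.
From the demand curve, Q* = 378 - 4(15) = 318.
After the shift, demand is Qd = 295 - 4P.
The new intersection has 37 = 8P, i.e. P = 4.625, Q = 276.5.
ΔQ = 276.5 - 318 = -41.5.

ΔQ = -41.5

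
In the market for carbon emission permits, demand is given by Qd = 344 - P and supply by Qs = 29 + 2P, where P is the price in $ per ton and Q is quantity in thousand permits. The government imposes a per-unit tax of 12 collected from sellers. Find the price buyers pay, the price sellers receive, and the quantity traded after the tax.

P_b = 113, P_s = 101, Q = 231

The tax drives a wedge P_b - P_s = 12. Substituting P_s = P_b - 12 into supply: Qs = 5 + 2P_b.
Set Qd = Qs: 344 - P_b = 5 + 2P_b, so 339 = 3P_b and P_b = 113.
Then P_s = 113 - 12 = 101 and Q = 344 - 113 = 231.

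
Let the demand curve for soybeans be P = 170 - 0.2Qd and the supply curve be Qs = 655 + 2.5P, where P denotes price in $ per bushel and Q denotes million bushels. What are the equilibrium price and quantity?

P* = 26, Q* = 720

Solving each curve for Q: Qd = 850 - 5P.
Equating demand and supply, 850 - 5P = 655 + 2.5P gives 7.5P = 195, so P* = 26.
Substitute back: Q* = 850 - 5(26) = 720.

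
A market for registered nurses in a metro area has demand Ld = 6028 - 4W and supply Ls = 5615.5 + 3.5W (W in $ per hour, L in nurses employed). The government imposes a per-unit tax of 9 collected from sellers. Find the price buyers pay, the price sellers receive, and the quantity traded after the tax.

With a tax of 9 on sellers, they supply based on the net price W_s = W_b - 9, so Ls = 5584 + 3.5W_b.
Equate demand and the shifted supply: 6028 - 4W_b = 5584 + 3.5W_b, giving 7.5W_b = 444, so W_b = 59.2.
So W_s = 50.2 and the quantity traded is L = 6028 - 4(59.2) = 5791.2.

W_b = 59.2, W_s = 50.2, L = 5791.2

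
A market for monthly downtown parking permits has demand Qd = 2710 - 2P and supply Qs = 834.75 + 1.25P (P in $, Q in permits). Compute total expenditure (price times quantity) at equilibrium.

Equating demand and supply, 2710 - 2P = 834.75 + 1.25P gives 3.25P = 1875.25, so P* = 577.
Plugging P* into demand: Q* = 2710 - 2(577) = 1556.
Total expenditure = P* × Q* = 577 × 1556 = 897812.

Total expenditure = 897812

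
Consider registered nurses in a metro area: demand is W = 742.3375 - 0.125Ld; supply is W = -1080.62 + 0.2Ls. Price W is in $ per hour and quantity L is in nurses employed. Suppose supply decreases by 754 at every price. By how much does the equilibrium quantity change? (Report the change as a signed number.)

ΔL = -464

Solving each curve for L: Ld = 5938.7 - 8W and Ls = 5403.1 + 5W.
Set Ld = Ls: 5938.7 - 8W = 5403.1 + 5W, so 535.6 = 13W and W* = 41.2.
Then L* = 5938.7 - 8(41.2) = 5609.1.
After the shift, supply is Ls = 4649.1 + 5W.
The new intersection has 1289.6 = 13W, i.e. W = 99.2, L = 5145.1.
ΔL = 5145.1 - 5609.1 = -464.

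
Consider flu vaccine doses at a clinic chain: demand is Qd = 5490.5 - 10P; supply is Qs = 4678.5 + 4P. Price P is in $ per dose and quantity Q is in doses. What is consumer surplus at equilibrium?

The market clears where 5490.5 - 10P = 4678.5 + 4P. Rearranging, 14P = 812, hence P* = 58.
From the demand curve, Q* = 5490.5 - 10(58) = 4910.5.
Demand choke price (Qd = 0): P = 5490.5/10 = 549.05. Consumer surplus = ½ × (549.05 - 58) × 4910.5 = 1205650.5125.

Consumer surplus = 1205650.5125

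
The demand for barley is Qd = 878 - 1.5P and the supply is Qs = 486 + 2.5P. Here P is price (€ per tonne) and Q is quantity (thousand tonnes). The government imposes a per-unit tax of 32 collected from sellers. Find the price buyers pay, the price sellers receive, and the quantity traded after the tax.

With a tax of 32 on sellers, they supply based on the net price P_s = P_b - 32, so Qs = 406 + 2.5P_b.
Equate demand and the shifted supply: 878 - 1.5P_b = 406 + 2.5P_b, giving 4P_b = 472, so P_b = 118.
So P_s = 86 and the quantity traded is Q = 878 - 1.5(118) = 701.

P_b = 118, P_s = 86, Q = 701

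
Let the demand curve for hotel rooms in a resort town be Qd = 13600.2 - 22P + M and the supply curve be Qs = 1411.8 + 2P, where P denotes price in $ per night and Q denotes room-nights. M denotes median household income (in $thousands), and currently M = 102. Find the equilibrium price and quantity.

With M = 102, demand is Qd = 13702.2 - 22P.
Equating demand and supply, 13702.2 - 22P = 1411.8 + 2P gives 24P = 12290.4, so P* = 512.1.
Plugging P* into demand: Q* = 13702.2 - 22(512.1) = 2436.

P* = 512.1, Q* = 2436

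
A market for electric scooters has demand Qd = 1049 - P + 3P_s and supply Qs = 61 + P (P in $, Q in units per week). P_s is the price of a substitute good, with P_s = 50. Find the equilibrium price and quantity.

P* = 569, Q* = 630

With P_s = 50, demand is Qd = 1199 - P.
Equating demand and supply, 1199 - P = 61 + P gives 2P = 1138, so P* = 569.
Then Q* = 1199 - 569 = 630.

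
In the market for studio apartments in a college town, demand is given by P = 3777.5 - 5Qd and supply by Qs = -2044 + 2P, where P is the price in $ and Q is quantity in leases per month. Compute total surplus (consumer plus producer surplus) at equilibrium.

Total surplus = 690252.75

Inverting to quantity form: Qd = 755.5 - 0.2P.
The market clears where 755.5 - 0.2P = -2044 + 2P. Rearranging, 2.2P = 2799.5, hence P* = 1272.5.
Plugging P* into demand: Q* = 755.5 - 0.2(1272.5) = 501.
Demand choke price = 3777.5; supply choke price = 1022. CS = ½(3777.5 - 1272.5)(501) = 627502.5; PS = ½(1272.5 - 1022)(501) = 62750.25. Total surplus = 690252.75.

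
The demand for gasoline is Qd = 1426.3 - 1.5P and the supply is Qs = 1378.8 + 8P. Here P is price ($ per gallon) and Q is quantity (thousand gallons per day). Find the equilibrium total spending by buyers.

At equilibrium Qd = Qs, so 1426.3 - 1.5P = 1378.8 + 8P; collecting terms, 47.5 = 9.5P and P* = 5.
Then Q* = 1426.3 - 1.5(5) = 1418.8.
Total spending by buyers = P* × Q* = 5 × 1418.8 = 7094.

Total spending by buyers = 7094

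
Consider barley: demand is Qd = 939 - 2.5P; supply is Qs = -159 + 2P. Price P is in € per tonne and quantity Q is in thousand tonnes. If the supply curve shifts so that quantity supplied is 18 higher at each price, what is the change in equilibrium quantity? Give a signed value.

ΔQ = 10

The market clears where 939 - 2.5P = -159 + 2P. Rearranging, 4.5P = 1098, hence P* = 244.
From the demand curve, Q* = 939 - 2.5(244) = 329.
After the shift, supply is Qs = -141 + 2P.
New equilibrium: 1080 = 4.5P, so P = 240 and Q = 339.
ΔQ = 339 - 329 = 10.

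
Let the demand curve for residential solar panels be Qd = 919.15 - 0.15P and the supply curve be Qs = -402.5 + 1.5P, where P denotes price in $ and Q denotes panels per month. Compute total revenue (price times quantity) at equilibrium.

Total revenue = 639999

At equilibrium Qd = Qs, so 919.15 - 0.15P = -402.5 + 1.5P; collecting terms, 1321.65 = 1.65P and P* = 801.
Substitute back: Q* = 919.15 - 0.15(801) = 799.
Total revenue = P* × Q* = 801 × 799 = 639999.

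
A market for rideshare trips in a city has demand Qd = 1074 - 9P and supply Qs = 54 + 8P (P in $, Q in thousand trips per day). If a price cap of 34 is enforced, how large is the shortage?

Evaluating both curves at the ceiling price 34 gives Qd = 768, Qs = 326.
Shortage = Qd - Qs = 768 - 326 = 442.

Shortage = 442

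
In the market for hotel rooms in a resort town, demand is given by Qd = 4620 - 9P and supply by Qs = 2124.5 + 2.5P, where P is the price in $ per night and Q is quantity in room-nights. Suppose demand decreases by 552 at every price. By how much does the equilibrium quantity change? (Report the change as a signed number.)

The market clears where 4620 - 9P = 2124.5 + 2.5P. Rearranging, 11.5P = 2495.5, hence P* = 217.
Plugging P* into demand: Q* = 4620 - 9(217) = 2667.
After the shift, demand is Qd = 4068 - 9P.
Re-solving, 11.5P = 1943.5 gives P = 169 and Q = 2547.
ΔQ = 2547 - 2667 = -120.

ΔQ = -120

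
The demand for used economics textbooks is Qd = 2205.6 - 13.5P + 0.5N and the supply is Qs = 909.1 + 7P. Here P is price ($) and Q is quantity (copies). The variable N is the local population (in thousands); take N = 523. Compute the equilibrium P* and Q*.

P* = 76, Q* = 1441.1

With N = 523, demand is Qd = 2467.1 - 13.5P.
The market clears where 2467.1 - 13.5P = 909.1 + 7P. Rearranging, 20.5P = 1558, hence P* = 76.
Then Q* = 2467.1 - 13.5(76) = 1441.1.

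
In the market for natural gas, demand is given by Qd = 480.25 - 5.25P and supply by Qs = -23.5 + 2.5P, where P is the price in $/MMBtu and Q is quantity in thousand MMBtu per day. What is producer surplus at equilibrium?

Producer surplus = 3864.2

At equilibrium Qd = Qs, so 480.25 - 5.25P = -23.5 + 2.5P; collecting terms, 503.75 = 7.75P and P* = 65.
From the demand curve, Q* = 480.25 - 5.25(65) = 139.
Supply choke price (Qs = 0): P = 9.4. Producer surplus = ½ × (65 - 9.4) × 139 = 3864.2.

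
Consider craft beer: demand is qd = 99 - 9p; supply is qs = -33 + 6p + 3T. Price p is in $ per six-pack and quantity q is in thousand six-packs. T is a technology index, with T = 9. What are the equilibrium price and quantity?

p* = 7, q* = 36

With T = 9, supply is qs = -6 + 6p.
At equilibrium qd = qs, so 99 - 9p = -6 + 6p; collecting terms, 105 = 15p and p* = 7.
From the demand curve, q* = 99 - 9(7) = 36.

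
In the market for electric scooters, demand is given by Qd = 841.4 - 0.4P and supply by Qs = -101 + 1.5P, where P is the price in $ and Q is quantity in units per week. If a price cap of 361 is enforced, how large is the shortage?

At P = 361: Qd = 697 and Qs = 440.5.
Shortage = Qd - Qs = 697 - 440.5 = 256.5.

Shortage = 256.5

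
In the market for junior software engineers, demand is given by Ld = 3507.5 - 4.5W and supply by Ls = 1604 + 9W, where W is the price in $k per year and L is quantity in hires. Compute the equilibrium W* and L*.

W* = 141, L* = 2873

Equating demand and supply, 3507.5 - 4.5W = 1604 + 9W gives 13.5W = 1903.5, so W* = 141.
From the demand curve, L* = 3507.5 - 4.5(141) = 2873.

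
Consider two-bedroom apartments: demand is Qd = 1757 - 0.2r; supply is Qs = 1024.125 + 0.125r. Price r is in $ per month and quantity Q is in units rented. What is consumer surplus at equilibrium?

At equilibrium Qd = Qs, so 1757 - 0.2r = 1024.125 + 0.125r; collecting terms, 732.875 = 0.325r and r* = 2255.
Then Q* = 1757 - 0.2(2255) = 1306.
Demand choke price (Qd = 0): r = 1757/0.2 = 8785. Consumer surplus = ½ × (8785 - 2255) × 1306 = 4264090.

Consumer surplus = 4264090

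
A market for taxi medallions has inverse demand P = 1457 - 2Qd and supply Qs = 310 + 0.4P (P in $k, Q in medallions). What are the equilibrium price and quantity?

P* = 465, Q* = 496

Rewriting in direct form: Qd = 728.5 - 0.5P.
The market clears where 728.5 - 0.5P = 310 + 0.4P. Rearranging, 0.9P = 418.5, hence P* = 465.
Then Q* = 728.5 - 0.5(465) = 496.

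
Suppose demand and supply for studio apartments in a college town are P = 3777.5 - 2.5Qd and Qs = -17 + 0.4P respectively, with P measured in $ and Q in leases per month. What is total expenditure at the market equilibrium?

In direct form, Qd = 1511 - 0.4P.
At equilibrium Qd = Qs, so 1511 - 0.4P = -17 + 0.4P; collecting terms, 1528 = 0.8P and P* = 1910.
Then Q* = 1511 - 0.4(1910) = 747.
Total expenditure = P* × Q* = 1910 × 747 = 1426770.

Total expenditure = 1426770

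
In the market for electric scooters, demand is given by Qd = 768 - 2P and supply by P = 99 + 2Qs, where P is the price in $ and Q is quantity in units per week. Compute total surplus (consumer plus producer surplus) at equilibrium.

Inverting to quantity form: Qs = -49.5 + 0.5P.
At equilibrium Qd = Qs, so 768 - 2P = -49.5 + 0.5P; collecting terms, 817.5 = 2.5P and P* = 327.
Plugging P* into demand: Q* = 768 - 2(327) = 114.
Demand choke price = 384; supply choke price = 99. CS = ½(384 - 327)(114) = 3249; PS = ½(327 - 99)(114) = 12996. Total surplus = 16245.

Total surplus = 16245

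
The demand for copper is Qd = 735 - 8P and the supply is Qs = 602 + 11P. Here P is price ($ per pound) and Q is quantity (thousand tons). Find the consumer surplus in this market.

The market clears where 735 - 8P = 602 + 11P. Rearranging, 19P = 133, hence P* = 7.
From the demand curve, Q* = 735 - 8(7) = 679.
Demand choke price (Qd = 0): P = 735/8 = 91.875. Consumer surplus = ½ × (91.875 - 7) × 679 = 28815.0625.

Consumer surplus = 28815.0625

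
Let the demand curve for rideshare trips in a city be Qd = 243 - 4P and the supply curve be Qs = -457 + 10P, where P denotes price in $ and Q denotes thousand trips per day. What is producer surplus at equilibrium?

Producer surplus = 92.45

Equating demand and supply, 243 - 4P = -457 + 10P gives 14P = 700, so P* = 50.
Plugging P* into demand: Q* = 243 - 4(50) = 43.
Supply choke price (Qs = 0): P = 45.7. Producer surplus = ½ × (50 - 45.7) × 43 = 92.45.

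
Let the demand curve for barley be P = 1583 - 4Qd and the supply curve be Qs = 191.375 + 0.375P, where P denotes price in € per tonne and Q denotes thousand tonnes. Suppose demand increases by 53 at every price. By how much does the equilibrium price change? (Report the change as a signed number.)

Inverting to quantity form: Qd = 395.75 - 0.25P.
At equilibrium Qd = Qs, so 395.75 - 0.25P = 191.375 + 0.375P; collecting terms, 204.375 = 0.625P and P* = 327.
From the demand curve, Q* = 395.75 - 0.25(327) = 314.
After the shift, demand is Qd = 448.75 - 0.25P.
Re-solving, 0.625P = 257.375 gives P = 411.8 and Q = 345.8.
ΔP = 411.8 - 327 = 84.8.

ΔP = 84.8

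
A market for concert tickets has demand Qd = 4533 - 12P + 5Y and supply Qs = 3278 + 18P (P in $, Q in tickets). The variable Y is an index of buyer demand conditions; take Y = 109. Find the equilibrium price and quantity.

With Y = 109, demand is Qd = 5078 - 12P.
The market clears where 5078 - 12P = 3278 + 18P. Rearranging, 30P = 1800, hence P* = 60.
From the demand curve, Q* = 5078 - 12(60) = 4358.

P* = 60, Q* = 4358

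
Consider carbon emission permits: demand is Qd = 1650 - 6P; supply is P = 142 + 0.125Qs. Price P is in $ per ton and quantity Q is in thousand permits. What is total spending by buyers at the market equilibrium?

Total spending by buyers = 90744

Rewriting in direct form: Qs = -1136 + 8P.
Equating demand and supply, 1650 - 6P = -1136 + 8P gives 14P = 2786, so P* = 199.
Then Q* = 1650 - 6(199) = 456.
Total spending by buyers = P* × Q* = 199 × 456 = 90744.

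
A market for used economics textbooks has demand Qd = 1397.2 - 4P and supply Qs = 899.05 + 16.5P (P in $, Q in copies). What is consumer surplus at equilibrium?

The market clears where 1397.2 - 4P = 899.05 + 16.5P. Rearranging, 20.5P = 498.15, hence P* = 24.3.
Then Q* = 1397.2 - 4(24.3) = 1300.
Demand choke price (Qd = 0): P = 1397.2/4 = 349.3. Consumer surplus = ½ × (349.3 - 24.3) × 1300 = 211250.

Consumer surplus = 211250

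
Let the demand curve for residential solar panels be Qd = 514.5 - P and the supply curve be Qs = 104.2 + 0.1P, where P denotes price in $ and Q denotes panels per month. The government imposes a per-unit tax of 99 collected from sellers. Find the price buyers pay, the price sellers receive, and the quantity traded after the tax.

The tax drives a wedge P_b - P_s = 99. Substituting P_s = P_b - 99 into supply: Qs = 94.3 + 0.1P_b.
Set Qd = Qs: 514.5 - P_b = 94.3 + 0.1P_b, so 420.2 = 1.1P_b and P_b = 382.
Then P_s = 382 - 99 = 283 and Q = 514.5 - 382 = 132.5.

P_b = 382, P_s = 283, Q = 132.5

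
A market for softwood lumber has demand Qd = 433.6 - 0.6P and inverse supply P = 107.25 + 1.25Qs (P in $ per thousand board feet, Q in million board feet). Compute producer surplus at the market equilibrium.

Producer surplus = 27825.625

Rewriting in direct form: Qs = -85.8 + 0.8P.
The market clears where 433.6 - 0.6P = -85.8 + 0.8P. Rearranging, 1.4P = 519.4, hence P* = 371.
From the demand curve, Q* = 433.6 - 0.6(371) = 211.
Supply choke price (Qs = 0): P = 107.25. Producer surplus = ½ × (371 - 107.25) × 211 = 27825.625.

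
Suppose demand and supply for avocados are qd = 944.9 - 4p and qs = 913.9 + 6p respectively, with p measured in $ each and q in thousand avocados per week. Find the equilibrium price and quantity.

p* = 3.1, q* = 932.5

At equilibrium qd = qs, so 944.9 - 4p = 913.9 + 6p; collecting terms, 31 = 10p and p* = 3.1.
From the demand curve, q* = 944.9 - 4(3.1) = 932.5.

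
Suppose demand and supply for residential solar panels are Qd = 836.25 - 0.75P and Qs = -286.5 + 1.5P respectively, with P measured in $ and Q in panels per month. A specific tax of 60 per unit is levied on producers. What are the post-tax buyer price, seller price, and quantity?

P_b = 539, P_s = 479, Q = 432

With a tax of 60 on producers, they supply based on the net price P_s = P_b - 60, so Qs = -376.5 + 1.5P_b.
Set Qd = Qs: 836.25 - 0.75P_b = -376.5 + 1.5P_b, so 1212.75 = 2.25P_b and P_b = 539.
Then P_s = 539 - 60 = 479 and Q = 836.25 - 0.75(539) = 432.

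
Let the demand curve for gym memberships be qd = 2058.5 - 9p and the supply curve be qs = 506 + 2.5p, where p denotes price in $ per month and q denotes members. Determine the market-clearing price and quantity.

Equating demand and supply, 2058.5 - 9p = 506 + 2.5p gives 11.5p = 1552.5, so p* = 135.
Then q* = 2058.5 - 9(135) = 843.5.

p* = 135, q* = 843.5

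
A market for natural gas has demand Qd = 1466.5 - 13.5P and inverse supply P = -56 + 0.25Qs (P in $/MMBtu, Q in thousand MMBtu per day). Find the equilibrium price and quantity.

Rewriting in direct form: Qs = 224 + 4P.
At equilibrium Qd = Qs, so 1466.5 - 13.5P = 224 + 4P; collecting terms, 1242.5 = 17.5P and P* = 71.
Plugging P* into demand: Q* = 1466.5 - 13.5(71) = 508.

P* = 71, Q* = 508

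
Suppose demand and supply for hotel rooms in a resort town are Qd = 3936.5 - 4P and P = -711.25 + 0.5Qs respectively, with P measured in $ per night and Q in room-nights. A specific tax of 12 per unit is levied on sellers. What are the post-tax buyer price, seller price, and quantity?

Inverting to quantity form: Qs = 1422.5 + 2P.
With a tax of 12 on sellers, they supply based on the net price P_s = P_b - 12, so Qs = 1398.5 + 2P_b.
Market clearing requires 3936.5 - 4P_b = 1398.5 + 2P_b; hence 2538 = 6P_b and P_b = 423.
So P_s = 411 and the quantity traded is Q = 3936.5 - 4(423) = 2244.5.

P_b = 423, P_s = 411, Q = 2244.5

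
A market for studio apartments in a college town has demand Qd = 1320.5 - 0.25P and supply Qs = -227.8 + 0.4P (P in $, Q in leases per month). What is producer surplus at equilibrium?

At equilibrium Qd = Qs, so 1320.5 - 0.25P = -227.8 + 0.4P; collecting terms, 1548.3 = 0.65P and P* = 2382.
Plugging P* into demand: Q* = 1320.5 - 0.25(2382) = 725.
Supply choke price (Qs = 0): P = 569.5. Producer surplus = ½ × (2382 - 569.5) × 725 = 657031.25.

Producer surplus = 657031.25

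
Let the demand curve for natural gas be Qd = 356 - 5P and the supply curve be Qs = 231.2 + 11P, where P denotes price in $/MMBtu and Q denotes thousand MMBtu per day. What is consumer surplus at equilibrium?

The market clears where 356 - 5P = 231.2 + 11P. Rearranging, 16P = 124.8, hence P* = 7.8.
From the demand curve, Q* = 356 - 5(7.8) = 317.
Demand choke price (Qd = 0): P = 356/5 = 71.2. Consumer surplus = ½ × (71.2 - 7.8) × 317 = 10048.9.

Consumer surplus = 10048.9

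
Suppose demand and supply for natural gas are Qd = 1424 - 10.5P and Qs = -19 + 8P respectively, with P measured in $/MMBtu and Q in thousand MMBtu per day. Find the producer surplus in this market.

Producer surplus = 22876.5625

At equilibrium Qd = Qs, so 1424 - 10.5P = -19 + 8P; collecting terms, 1443 = 18.5P and P* = 78.
From the demand curve, Q* = 1424 - 10.5(78) = 605.
Supply choke price (Qs = 0): P = 2.375. Producer surplus = ½ × (78 - 2.375) × 605 = 22876.5625.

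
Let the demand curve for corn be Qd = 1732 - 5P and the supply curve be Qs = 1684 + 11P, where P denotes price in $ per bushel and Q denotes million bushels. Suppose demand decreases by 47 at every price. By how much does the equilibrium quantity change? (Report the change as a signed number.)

ΔQ = -32.3125

Equating demand and supply, 1732 - 5P = 1684 + 11P gives 16P = 48, so P* = 3.
Substitute back: Q* = 1732 - 5(3) = 1717.
After the shift, demand is Qd = 1685 - 5P.
New equilibrium: 1 = 16P, so P = 0.0625 and Q = 1684.6875.
ΔQ = 1684.6875 - 1717 = -32.3125.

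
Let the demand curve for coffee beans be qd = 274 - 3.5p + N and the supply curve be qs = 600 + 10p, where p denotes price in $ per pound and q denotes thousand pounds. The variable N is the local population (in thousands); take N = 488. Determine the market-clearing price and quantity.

p* = 12, q* = 720

With N = 488, demand is qd = 762 - 3.5p.
At equilibrium qd = qs, so 762 - 3.5p = 600 + 10p; collecting terms, 162 = 13.5p and p* = 12.
Then q* = 762 - 3.5(12) = 720.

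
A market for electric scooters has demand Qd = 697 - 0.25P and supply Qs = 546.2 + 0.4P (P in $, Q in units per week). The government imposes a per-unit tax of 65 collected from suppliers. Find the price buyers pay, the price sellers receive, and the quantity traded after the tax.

The tax drives a wedge P_b - P_s = 65. Substituting P_s = P_b - 65 into supply: Qs = 520.2 + 0.4P_b.
Market clearing requires 697 - 0.25P_b = 520.2 + 0.4P_b; hence 176.8 = 0.65P_b and P_b = 272.
So P_s = 207 and the quantity traded is Q = 697 - 0.25(272) = 629.

P_b = 272, P_s = 207, Q = 629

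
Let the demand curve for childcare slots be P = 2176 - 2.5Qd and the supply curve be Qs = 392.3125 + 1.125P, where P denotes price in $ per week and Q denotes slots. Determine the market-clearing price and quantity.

P* = 313.5, Q* = 745

Solving each curve for Q: Qd = 870.4 - 0.4P.
Set Qd = Qs: 870.4 - 0.4P = 392.3125 + 1.125P, so 478.0875 = 1.525P and P* = 313.5.
Substitute back: Q* = 870.4 - 0.4(313.5) = 745.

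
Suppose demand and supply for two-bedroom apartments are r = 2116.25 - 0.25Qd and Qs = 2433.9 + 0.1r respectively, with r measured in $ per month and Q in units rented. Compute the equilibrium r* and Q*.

Solving each curve for Q: Qd = 8465 - 4r.
Set Qd = Qs: 8465 - 4r = 2433.9 + 0.1r, so 6031.1 = 4.1r and r* = 1471.
Then Q* = 8465 - 4(1471) = 2581.

r* = 1471, Q* = 2581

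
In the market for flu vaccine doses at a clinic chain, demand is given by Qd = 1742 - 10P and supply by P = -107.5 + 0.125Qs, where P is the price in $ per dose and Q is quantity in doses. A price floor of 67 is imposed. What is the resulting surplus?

Inverting to quantity form: Qs = 860 + 8P.
At P = 67: Qd = 1072 and Qs = 1396.
Surplus = Qs - Qd = 1396 - 1072 = 324.

Surplus = 324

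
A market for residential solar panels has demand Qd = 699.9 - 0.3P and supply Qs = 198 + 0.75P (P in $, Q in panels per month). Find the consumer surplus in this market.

Consumer surplus = 516153.75

At equilibrium Qd = Qs, so 699.9 - 0.3P = 198 + 0.75P; collecting terms, 501.9 = 1.05P and P* = 478.
From the demand curve, Q* = 699.9 - 0.3(478) = 556.5.
Demand choke price (Qd = 0): P = 699.9/0.3 = 2333. Consumer surplus = ½ × (2333 - 478) × 556.5 = 516153.75.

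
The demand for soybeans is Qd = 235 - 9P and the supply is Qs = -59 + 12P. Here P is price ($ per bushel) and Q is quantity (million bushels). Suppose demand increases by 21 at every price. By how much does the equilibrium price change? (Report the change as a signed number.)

ΔP = 1

Set Qd = Qs: 235 - 9P = -59 + 12P, so 294 = 21P and P* = 14.
Plugging P* into demand: Q* = 235 - 9(14) = 109.
After the shift, demand is Qd = 256 - 9P.
The new intersection has 315 = 21P, i.e. P = 15, Q = 121.
ΔP = 15 - 14 = 1.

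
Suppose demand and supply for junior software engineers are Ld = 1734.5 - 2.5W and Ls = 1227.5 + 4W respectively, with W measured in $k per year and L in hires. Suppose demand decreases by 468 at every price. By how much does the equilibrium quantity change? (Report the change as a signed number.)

ΔL = -288

At equilibrium Ld = Ls, so 1734.5 - 2.5W = 1227.5 + 4W; collecting terms, 507 = 6.5W and W* = 78.
Plugging W* into demand: L* = 1734.5 - 2.5(78) = 1539.5.
After the shift, demand is Ld = 1266.5 - 2.5W.
New equilibrium: 39 = 6.5W, so W = 6 and L = 1251.5.
ΔL = 1251.5 - 1539.5 = -288.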